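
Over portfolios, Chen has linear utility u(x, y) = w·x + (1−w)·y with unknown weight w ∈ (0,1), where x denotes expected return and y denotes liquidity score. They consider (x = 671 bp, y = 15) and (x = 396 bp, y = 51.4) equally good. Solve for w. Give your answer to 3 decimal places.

w = 0.117

Equating utilities: w·671 + (1−w)·15 = w·396 + (1−w)·51.4.
Rearranging, 275·w − 36.4·(1−w) = 0.
The marginal rate of substitution is 36.4/275, so w = 36.4/(275+36.4) = 0.117.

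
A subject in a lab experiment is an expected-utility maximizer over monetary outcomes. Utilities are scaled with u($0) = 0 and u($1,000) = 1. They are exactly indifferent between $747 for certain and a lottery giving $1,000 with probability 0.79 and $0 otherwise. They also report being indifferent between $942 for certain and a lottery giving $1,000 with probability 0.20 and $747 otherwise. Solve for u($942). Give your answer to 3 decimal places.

The first gamble pins u($747): it must equal 0.79·1 + 0.21·0 = 0.79.
The second indifference gives u($942) = 0.20·u($1,000) + 0.80·u($747) = 0.20·1.00 + 0.80·0.79 = 0.8320.

0.832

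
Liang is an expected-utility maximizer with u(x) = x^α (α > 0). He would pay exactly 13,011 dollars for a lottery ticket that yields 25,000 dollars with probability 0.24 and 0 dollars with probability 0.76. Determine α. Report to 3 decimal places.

The lottery's expected utility is 0.24·u(25000) + 0.76·u(0) = 0.24·25000^α (since u(0) = 0 for α > 0).
Equating: 13011^α = 0.24·25000^α, i.e. 0.5204^α = 0.24.
Taking logs: α·ln(13011/25000) = ln(0.24), so α = -1.427116 / -0.653081 ≈ 2.185.

α ≈ 2.185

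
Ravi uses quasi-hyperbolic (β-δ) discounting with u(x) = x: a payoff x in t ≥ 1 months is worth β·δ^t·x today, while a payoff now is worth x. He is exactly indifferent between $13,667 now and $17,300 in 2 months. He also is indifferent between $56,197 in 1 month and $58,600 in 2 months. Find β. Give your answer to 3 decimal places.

From the later pair, β·δ^1·56197 = β·δ^2·58600; dividing through, δ = 56197/58600 = 0.95899.
The first indifference: 13667 = β·δ^2·17300, so β = 13667/(δ^2·17300) = 13667/(0.91967·17300) ≈ 0.859.

β ≈ 0.859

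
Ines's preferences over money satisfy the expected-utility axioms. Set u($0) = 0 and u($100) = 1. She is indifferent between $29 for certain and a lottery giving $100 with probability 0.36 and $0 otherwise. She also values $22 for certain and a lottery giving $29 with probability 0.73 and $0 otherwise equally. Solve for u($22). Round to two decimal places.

0.26

First, u($29) = 0.36·u($100) + 0.64·u($0) = 0.36.
The second indifference gives u($22) = 0.73·u($29) + 0.27·u($0) = 0.73·0.36 + 0.27·0.00 = 0.2628.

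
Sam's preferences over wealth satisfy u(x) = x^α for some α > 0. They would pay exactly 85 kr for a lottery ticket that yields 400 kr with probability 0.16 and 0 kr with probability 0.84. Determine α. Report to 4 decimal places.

EU(lottery) = 0.16·400^α + 0.84·0 = 0.16·400^α.
Indifference: 85^α = 0.16·400^α, so (85/400)^α = 0.16.
Take logs: α = ln 0.16 / ln(85/400) ≈ 1.183217.

α ≈ 1.1832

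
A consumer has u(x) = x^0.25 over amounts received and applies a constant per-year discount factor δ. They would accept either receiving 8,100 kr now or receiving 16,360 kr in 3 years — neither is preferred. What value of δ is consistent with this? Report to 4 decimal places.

Indifference means u(8100) = δ^3 · u(16360), so δ^3 = u(8100)/u(16360).
With u(x) = x^0.25: δ^3 = 8100^0.25/16360^0.25 = (8100/16360)^0.25 = 0.83883.
So δ = 0.83883^(1/3) ≈ 0.9431.

δ ≈ 0.9431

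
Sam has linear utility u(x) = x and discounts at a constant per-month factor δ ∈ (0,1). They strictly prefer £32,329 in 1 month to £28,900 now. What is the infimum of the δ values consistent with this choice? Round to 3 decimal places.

Comparing present values: 28900 < δ·32329.
Dividing through by 32329 gives δ > 0.89393.

δ > 0.894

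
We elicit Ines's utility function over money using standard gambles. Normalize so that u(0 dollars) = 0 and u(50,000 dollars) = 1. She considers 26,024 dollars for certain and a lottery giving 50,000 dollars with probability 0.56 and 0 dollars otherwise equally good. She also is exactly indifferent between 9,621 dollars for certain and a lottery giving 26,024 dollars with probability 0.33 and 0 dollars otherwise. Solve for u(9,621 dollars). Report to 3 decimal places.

0.185

From the first indifference, u(26,024 dollars) = 0.56·u(50,000 dollars) + 0.44·u(0 dollars) = 0.56·1 + 0.44·0 = 0.56.
Then u(9,621 dollars) = 0.33·u(26,024 dollars) + 0.67·u(0 dollars) = 0.33·0.56 + 0.67·0.00 = 0.1848.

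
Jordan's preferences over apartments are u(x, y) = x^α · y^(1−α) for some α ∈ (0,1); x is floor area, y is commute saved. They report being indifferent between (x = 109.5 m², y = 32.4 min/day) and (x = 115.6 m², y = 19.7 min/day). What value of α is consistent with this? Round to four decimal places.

α ≈ 0.9017

Set the two utilities equal: 109.5^α·32.4^(1−α) = 115.6^α·19.7^(1−α).
Taking logs: α·ln 109.5 + (1−α)·ln 32.4 = α·ln 115.6 + (1−α)·ln 19.7, i.e. α·-0.0542114 = (1−α)·-0.4975398.
With A = -0.0542114 and B = -0.4975398: α·A = (1−α)·B, so α = B/(A+B) = -0.4975398/-0.5517512 ≈ 0.9017.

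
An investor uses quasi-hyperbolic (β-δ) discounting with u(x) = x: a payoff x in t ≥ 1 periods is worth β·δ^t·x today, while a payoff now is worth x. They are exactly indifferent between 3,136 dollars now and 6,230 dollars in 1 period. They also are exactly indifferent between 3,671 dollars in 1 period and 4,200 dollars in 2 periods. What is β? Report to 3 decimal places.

β ≈ 0.576

From the later pair, β·δ^1·3671 = β·δ^2·4200; dividing through, δ = 3671/4200 = 0.87405.
Substituting δ into 3136 = β·δ·6230: β = 3136/(5445.317) ≈ 0.576.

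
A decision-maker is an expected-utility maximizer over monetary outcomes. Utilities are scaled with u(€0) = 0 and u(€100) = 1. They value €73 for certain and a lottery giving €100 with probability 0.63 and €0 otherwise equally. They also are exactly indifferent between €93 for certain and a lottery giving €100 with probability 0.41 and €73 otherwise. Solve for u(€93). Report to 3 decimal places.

First, u(€73) = 0.63·u(€100) + 0.37·u(€0) = 0.63.
Then u(€93) = 0.41·u(€100) + 0.59·u(€73) = 0.41·1.00 + 0.59·0.63 = 0.7817.

0.782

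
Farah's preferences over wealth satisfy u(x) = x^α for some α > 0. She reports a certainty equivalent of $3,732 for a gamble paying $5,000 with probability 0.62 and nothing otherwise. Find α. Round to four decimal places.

EU(lottery) = 0.62·5000^α + 0.38·0 = 0.62·5000^α.
Indifference: 3732^α = 0.62·5000^α, so (3732/5000)^α = 0.62.
Taking logs: α·ln(3732/5000) = ln(0.62), so α = -0.4780358 / -0.2924936 ≈ 1.6343.

α ≈ 1.6343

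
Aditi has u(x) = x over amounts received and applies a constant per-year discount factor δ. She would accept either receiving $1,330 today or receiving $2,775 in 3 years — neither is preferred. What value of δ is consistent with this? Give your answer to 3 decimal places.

δ ≈ 0.783

The payoff in 3 years is discounted by δ^3, so u(1330) = δ^3·u(2775) and δ^3 = u(1330)/u(2775).
With u(x) = x: δ^3 = 1330/2775 = 0.47928.
Hence δ = (0.47928)^(1/3) = 0.78258.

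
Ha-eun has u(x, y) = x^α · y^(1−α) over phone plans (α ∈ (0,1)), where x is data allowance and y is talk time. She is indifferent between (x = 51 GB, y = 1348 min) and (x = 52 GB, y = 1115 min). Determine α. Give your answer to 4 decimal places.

Set the two utilities equal: 51^α·1348^(1−α) = 52^α·1115^(1−α).
Rearrange to (51/52)^α = (1115/1348)^(1−α) and take logs: α·-0.0194181 = (1−α)·-0.1897676.
So α/(1−α) = (-0.1897676)/(-0.0194181) = 9.7727172, and α = 9.7727172/10.7727172 ≈ 0.9072.

α ≈ 0.9072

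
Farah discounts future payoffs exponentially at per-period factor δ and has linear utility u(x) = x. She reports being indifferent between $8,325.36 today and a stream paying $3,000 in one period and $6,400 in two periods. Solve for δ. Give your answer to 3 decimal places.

Equating present values: 8325.36 = 3000δ + 6400δ².
That is, 6400δ² + 3000δ − 8325.36 = 0, a quadratic in δ.
The positive root is δ = [−3000 + √(3000² + 4·6400·8325.36)] / (2·6400) = (−3000 + 14904.000)/12800 ≈ 0.930.

δ ≈ 0.930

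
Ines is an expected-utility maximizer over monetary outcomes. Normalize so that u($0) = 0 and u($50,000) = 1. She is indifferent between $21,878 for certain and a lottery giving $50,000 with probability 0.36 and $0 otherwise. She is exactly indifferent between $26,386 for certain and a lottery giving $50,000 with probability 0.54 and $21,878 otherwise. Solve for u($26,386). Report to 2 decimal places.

From the first indifference, u($21,878) = 0.36·u($50,000) + 0.64·u($0) = 0.36·1 + 0.64·0 = 0.36.
The second indifference gives u($26,386) = 0.54·u($50,000) + 0.46·u($21,878) = 0.54·1.00 + 0.46·0.36 = 0.7056.

0.71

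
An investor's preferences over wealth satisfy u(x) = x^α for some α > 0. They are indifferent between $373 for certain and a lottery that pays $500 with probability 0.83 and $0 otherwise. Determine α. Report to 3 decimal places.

α ≈ 0.636

Since u(0) = 0, the lottery's EU is 0.83·500^α.
Indifference: 373^α = 0.83·500^α, so (373/500)^α = 0.83.
α = ln(0.83) / ln(373/500) = -0.186330/-0.293030 ≈ 0.636.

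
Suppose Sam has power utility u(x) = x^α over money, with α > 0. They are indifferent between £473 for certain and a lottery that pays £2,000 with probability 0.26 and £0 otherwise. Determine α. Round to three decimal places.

α ≈ 0.934

The lottery's expected utility is 0.26·u(2000) + 0.74·u(0) = 0.26·2000^α (since u(0) = 0 for α > 0).
Indifference: 473^α = 0.26·2000^α, so (473/2000)^α = 0.26.
α = ln(0.26) / ln(473/2000) = -1.347074/-1.441807 ≈ 0.934.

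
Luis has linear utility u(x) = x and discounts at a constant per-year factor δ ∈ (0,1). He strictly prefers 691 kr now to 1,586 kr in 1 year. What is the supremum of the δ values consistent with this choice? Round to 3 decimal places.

δ < 0.436

Comparing present values: 691 > δ·1586.
So δ < 691/1586 = 0.43569.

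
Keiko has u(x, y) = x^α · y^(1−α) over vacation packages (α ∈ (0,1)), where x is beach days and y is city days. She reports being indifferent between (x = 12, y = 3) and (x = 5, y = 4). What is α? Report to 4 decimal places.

α ≈ 0.2473

The Cobb–Douglas utilities coincide, so 12^α·3^(1−α) = 5^α·4^(1−α).
Taking logs: α·ln 12 + (1−α)·ln 3 = α·ln 5 + (1−α)·ln 4, i.e. α·0.8754687 = (1−α)·0.2876821.
With A = 0.8754687 and B = 0.2876821: α·A = (1−α)·B, so α = B/(A+B) = 0.2876821/1.1631508 ≈ 0.2473.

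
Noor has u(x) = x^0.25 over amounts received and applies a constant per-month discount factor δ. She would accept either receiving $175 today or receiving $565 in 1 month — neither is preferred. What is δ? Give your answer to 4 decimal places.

The payoff in 1 month is discounted by δ, so u(175) = δ·u(565) and δ = u(175)/u(565).
Since u(x) = x^0.25, δ = (175/565)^0.25 = 0.30973^0.25 = 0.74601.

δ ≈ 0.7460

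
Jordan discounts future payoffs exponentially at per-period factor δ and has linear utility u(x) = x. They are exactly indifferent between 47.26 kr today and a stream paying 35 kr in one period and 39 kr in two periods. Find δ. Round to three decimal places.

δ ≈ 0.740

Equating present values: 47.26 = 35δ + 39δ².
So 39δ² + 35δ − 47.26 = 0.
δ = (−35 + √(35² + 4·39·47.26)) / (2·39) = (−35 + √8597.56) / 78 ≈ 0.740.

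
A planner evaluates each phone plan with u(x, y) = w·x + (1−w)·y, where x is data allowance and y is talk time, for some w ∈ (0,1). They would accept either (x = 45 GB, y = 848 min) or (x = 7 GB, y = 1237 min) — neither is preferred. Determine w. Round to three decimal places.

w = 0.911

Equating utilities: w·45 + (1−w)·848 = w·7 + (1−w)·1237.
Rearranging, 38·w − 389·(1−w) = 0.
Hence w = 389/(38+389) = 389/427 = 0.911.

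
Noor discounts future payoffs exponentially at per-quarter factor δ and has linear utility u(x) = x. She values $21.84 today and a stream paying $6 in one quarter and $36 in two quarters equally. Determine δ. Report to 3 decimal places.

δ ≈ 0.700

The stream is worth 6δ + 36δ² today, so 6δ + 36δ² = 21.84.
So 36δ² + 6δ − 21.84 = 0.
By the quadratic formula (taking the positive root), δ = (−6 + √3180.96) / 72 ≈ 0.700.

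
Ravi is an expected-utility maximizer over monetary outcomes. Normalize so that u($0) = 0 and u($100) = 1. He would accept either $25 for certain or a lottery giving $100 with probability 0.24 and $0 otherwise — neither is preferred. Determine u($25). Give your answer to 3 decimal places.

0.240

u($25) equals the lottery's expected utility: 0.24·1 + 0.76·0 = 0.24.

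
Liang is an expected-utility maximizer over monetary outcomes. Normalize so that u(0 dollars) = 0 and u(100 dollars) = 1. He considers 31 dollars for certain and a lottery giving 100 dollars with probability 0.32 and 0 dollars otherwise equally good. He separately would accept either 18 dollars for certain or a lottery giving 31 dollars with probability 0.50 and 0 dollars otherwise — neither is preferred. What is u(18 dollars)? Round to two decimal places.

0.16

From the first indifference, u(31 dollars) = 0.32·u(100 dollars) + 0.68·u(0 dollars) = 0.32·1 + 0.68·0 = 0.32.
Then u(18 dollars) = 0.50·u(31 dollars) + 0.50·u(0 dollars) = 0.50·0.32 + 0.50·0.00 = 0.1600.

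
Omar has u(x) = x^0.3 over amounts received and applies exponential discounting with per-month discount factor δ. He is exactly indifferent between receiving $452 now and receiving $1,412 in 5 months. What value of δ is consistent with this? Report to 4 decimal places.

δ ≈ 0.9339

Equating discounted utilities: u(452) = δ^5·u(1412) ⇒ δ^5 = u(452)/u(1412).
Since u(x) = x^0.3, δ^5 = (452/1412)^0.3 = 0.32011^0.3 = 0.71054.
Taking the 5th root: δ = 0.71054^(1/5) ≈ 0.9339.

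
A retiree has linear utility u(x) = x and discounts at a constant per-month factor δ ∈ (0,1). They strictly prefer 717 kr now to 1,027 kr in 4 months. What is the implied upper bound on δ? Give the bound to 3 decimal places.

δ < 0.914

Under u(x) = x this choice says 717 > δ^4·1027.
Dividing by 1027: δ^4 < 0.69815. Both sides are positive, so the 4th root keeps the direction.
δ < 0.69815^(1/4) = 0.914.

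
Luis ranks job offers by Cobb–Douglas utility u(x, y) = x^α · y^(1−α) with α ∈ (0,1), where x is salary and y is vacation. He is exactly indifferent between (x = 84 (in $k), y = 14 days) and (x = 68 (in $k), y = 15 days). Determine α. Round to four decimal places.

α ≈ 0.2461

Indifference: 84^α · 14^(1−α) = 68^α · 15^(1−α).
Taking logs: α·ln 84 + (1−α)·ln 14 = α·ln 68 + (1−α)·ln 15, i.e. α·0.2113091 = (1−α)·0.0689929.
So α/(1−α) = (0.0689929)/(0.2113091) = 0.3265023, and α = 0.3265023/1.3265023 ≈ 0.2461.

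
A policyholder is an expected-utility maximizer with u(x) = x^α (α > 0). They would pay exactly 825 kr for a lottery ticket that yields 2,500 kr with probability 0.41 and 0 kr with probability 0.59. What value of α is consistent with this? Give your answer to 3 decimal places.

EU(lottery) = 0.41·2500^α + 0.59·0 = 0.41·2500^α.
Equating: 825^α = 0.41·2500^α, i.e. 0.3300^α = 0.41.
Take logs: α = ln 0.41 / ln(825/2500) ≈ 0.80421.

α ≈ 0.804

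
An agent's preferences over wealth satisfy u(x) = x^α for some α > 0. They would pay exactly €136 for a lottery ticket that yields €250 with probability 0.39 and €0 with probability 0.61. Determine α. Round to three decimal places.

α ≈ 1.547

EU(lottery) = 0.39·250^α + 0.61·0 = 0.39·250^α.
Indifference: 136^α = 0.39·250^α, so (136/250)^α = 0.39.
Take logs: α = ln 0.39 / ln(136/250) ≈ 1.54665.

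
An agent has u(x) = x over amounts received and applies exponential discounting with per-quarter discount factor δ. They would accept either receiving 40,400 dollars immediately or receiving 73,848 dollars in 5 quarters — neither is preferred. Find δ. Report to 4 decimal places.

δ ≈ 0.8864

Indifference means u(40400) = δ^5 · u(73848), so δ^5 = u(40400)/u(73848).
With u(x) = x: δ^5 = 40400/73848 = 0.54707.
Taking the 5th root: δ = 0.54707^(1/5) ≈ 0.8864.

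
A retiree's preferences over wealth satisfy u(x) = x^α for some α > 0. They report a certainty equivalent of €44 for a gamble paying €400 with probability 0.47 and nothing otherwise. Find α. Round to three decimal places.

α ≈ 0.342

EU(lottery) = 0.47·400^α + 0.53·0 = 0.47·400^α.
Setting u(44) equal to that: 44^α = 0.47·400^α ⇒ (44/400)^α = 0.47.
Take logs: α = ln 0.47 / ln(44/400) ≈ 0.34206.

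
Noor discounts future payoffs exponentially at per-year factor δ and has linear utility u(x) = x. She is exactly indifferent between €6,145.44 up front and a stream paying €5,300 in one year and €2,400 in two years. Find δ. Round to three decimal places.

Present value of the stream is 5300·δ + 2400·δ². Indifference gives 5300δ + 2400δ² = 6145.44.
So 2400δ² + 5300δ − 6145.44 = 0.
By the quadratic formula (taking the positive root), δ = (−5300 + √87086224.00) / 4800 ≈ 0.840.

δ ≈ 0.840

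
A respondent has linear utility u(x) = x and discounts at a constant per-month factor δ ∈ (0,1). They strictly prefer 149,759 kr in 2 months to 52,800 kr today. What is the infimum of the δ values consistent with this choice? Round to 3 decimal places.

The preference means 52800 < δ^2·149759.
Hence δ^2 > 52800/149759 = 0.35257, and x ↦ x^(1/2) is increasing on (0,∞).
δ > 0.35257^(1/2) = 0.594.

δ > 0.594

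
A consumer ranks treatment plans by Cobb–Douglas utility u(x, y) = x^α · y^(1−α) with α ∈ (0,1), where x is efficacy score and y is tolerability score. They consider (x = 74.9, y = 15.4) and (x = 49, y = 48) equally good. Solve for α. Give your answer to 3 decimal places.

Indifference: 74.9^α · 15.4^(1−α) = 49^α · 48^(1−α).
Taking logs: α·ln 74.9 + (1−α)·ln 15.4 = α·ln 49 + (1−α)·ln 48, i.e. α·0.424334 = (1−α)·1.136834.
So α/(1−α) = (1.136834)/(0.424334) = 2.679102, and α = 2.679102/3.679102 ≈ 0.728.

α ≈ 0.728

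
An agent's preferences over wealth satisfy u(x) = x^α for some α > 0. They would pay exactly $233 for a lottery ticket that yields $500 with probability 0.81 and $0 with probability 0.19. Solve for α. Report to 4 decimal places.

α ≈ 0.2760

EU(lottery) = 0.81·500^α + 0.19·0 = 0.81·500^α.
Indifference: 233^α = 0.81·500^α, so (233/500)^α = 0.81.
Take logs: α = ln 0.81 / ln(233/500) ≈ 0.275968.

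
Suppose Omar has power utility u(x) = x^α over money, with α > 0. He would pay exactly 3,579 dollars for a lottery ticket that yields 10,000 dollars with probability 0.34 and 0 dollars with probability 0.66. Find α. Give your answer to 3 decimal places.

EU(lottery) = 0.34·10000^α + 0.66·0 = 0.34·10000^α.
Indifference: 3579^α = 0.34·10000^α, so (3579/10000)^α = 0.34.
α = ln(0.34) / ln(3579/10000) = -1.078810/-1.027502 ≈ 1.050.

α ≈ 1.050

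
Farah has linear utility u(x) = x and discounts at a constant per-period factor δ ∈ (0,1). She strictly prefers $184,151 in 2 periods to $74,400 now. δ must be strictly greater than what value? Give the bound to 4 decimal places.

Under u(x) = x this choice says 74400 < δ^2·184151.
Hence δ^2 > 74400/184151 = 0.40402, and x ↦ x^(1/2) is increasing on (0,∞).
δ > (74400/184151)^(1/2) ≈ 0.6356.

δ > 0.6356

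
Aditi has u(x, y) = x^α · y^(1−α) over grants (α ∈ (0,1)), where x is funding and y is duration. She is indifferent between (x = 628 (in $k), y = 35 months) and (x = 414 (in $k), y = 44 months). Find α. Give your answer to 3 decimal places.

α ≈ 0.355

The Cobb–Douglas utilities coincide, so 628^α·35^(1−α) = 414^α·44^(1−α).
Taking logs: α·ln 628 + (1−α)·ln 35 = α·ln 414 + (1−α)·ln 44, i.e. α·0.416674 = (1−α)·0.228842.
With A = 0.416674 and B = 0.228842: α·A = (1−α)·B, so α = B/(A+B) = 0.228842/0.645516 ≈ 0.355.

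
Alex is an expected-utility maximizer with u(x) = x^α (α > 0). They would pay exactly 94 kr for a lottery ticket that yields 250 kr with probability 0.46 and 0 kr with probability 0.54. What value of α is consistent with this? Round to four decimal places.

Since u(0) = 0, the lottery's EU is 0.46·250^α.
Equating: 94^α = 0.46·250^α, i.e. 0.3760^α = 0.46.
α = ln(0.46) / ln(94/250) = -0.7765288/-0.9781661 ≈ 0.7939.

α ≈ 0.7939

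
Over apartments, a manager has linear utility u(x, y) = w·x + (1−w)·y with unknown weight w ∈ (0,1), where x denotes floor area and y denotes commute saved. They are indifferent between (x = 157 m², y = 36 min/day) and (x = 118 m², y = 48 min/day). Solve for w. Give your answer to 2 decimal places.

u(157,36) = u(118,48) means w·157 + (1−w)·36 = w·118 + (1−w)·48.
Rearranging, 39·w − 12·(1−w) = 0.
So w/(1−w) = 12/39 = 0.3077, giving w = 12/(39+12) = 0.24.

w = 0.24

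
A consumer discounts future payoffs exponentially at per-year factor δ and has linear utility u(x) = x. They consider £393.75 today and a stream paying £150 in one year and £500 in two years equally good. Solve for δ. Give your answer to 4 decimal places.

δ ≈ 0.7500

Present value of the stream is 150·δ + 500·δ². Indifference gives 150δ + 500δ² = 393.75.
That is, 500δ² + 150δ − 393.75 = 0, a quadratic in δ.
δ = (−150 + √(150² + 4·500·393.75)) / (2·500) = (−150 + √810000.00) / 1000 ≈ 0.7500.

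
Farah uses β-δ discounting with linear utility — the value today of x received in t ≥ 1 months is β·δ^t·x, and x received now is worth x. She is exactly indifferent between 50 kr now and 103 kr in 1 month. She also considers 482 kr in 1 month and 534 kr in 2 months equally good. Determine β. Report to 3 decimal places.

β ≈ 0.538

From the later pair, β·δ^1·482 = β·δ^2·534; dividing through, δ = 482/534 = 0.90262.
Now use the now-vs-future pair: 50 = β·δ·103 gives β = 50/(0.90262·103) ≈ 0.538.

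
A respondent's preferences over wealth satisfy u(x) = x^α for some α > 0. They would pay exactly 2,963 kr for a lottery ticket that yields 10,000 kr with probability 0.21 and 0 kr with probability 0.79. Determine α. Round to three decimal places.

EU(lottery) = 0.21·10000^α + 0.79·0 = 0.21·10000^α.
Indifference: 2963^α = 0.21·10000^α, so (2963/10000)^α = 0.21.
Take logs: α = ln 0.21 / ln(2963/10000) ≈ 1.28302.

α ≈ 1.283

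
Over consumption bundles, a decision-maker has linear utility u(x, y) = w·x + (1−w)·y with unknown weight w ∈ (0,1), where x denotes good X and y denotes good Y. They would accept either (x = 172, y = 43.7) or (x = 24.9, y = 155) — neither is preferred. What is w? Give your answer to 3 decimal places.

w = 0.431

Equating utilities: w·172 + (1−w)·43.7 = w·24.9 + (1−w)·155.
Rearranging, 147.1·w − 111.3·(1−w) = 0.
So w/(1−w) = 111.3/147.1 = 0.7566, giving w = 111.3/(147.1+111.3) = 0.431.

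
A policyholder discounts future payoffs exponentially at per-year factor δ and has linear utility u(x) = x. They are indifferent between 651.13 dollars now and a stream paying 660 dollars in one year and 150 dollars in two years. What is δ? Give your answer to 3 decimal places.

Equating present values: 651.13 = 660δ + 150δ².
Rearranged: 150δ² + 660δ − 651.13 = 0.
δ = (−660 + √(660² + 4·150·651.13)) / (2·150) = (−660 + √826278.00) / 300 ≈ 0.830.

δ ≈ 0.830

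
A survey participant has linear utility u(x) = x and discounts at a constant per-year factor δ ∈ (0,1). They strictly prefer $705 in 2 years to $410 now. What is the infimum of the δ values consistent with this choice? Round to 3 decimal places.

Comparing present values: 410 < δ^2·705.
Dividing by 705: δ^2 > 0.58156. Both sides are positive, so the square root keeps the direction.
δ > (410/705)^(1/2) ≈ 0.763.

δ > 0.763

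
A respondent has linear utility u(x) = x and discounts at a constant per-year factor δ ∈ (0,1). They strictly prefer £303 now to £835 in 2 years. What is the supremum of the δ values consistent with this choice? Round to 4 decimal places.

The preference means 303 > δ^2·835.
Dividing by 835: δ^2 < 0.36287. Both sides are positive, so the square root keeps the direction.
δ < (303/835)^(1/2) ≈ 0.6024.

δ < 0.6024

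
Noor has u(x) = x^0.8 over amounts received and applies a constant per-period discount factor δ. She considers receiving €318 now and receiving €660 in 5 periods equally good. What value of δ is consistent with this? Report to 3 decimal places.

Indifference means u(318) = δ^5 · u(660), so δ^5 = u(318)/u(660).
Since u(x) = x^0.8, δ^5 = (318/660)^0.8 = 0.48182^0.8 = 0.55758.
Hence δ = (0.55758)^(1/5) = 0.88974.

δ ≈ 0.890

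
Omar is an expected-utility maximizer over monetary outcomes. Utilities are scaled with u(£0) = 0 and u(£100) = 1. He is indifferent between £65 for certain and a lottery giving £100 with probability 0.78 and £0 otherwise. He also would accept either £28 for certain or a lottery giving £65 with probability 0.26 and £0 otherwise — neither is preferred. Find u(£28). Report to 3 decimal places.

0.203

From the first indifference, u(£65) = 0.78·u(£100) + 0.22·u(£0) = 0.78·1 + 0.22·0 = 0.78.
Then u(£28) = 0.26·u(£65) + 0.74·u(£0) = 0.26·0.78 + 0.74·0.00 = 0.2028.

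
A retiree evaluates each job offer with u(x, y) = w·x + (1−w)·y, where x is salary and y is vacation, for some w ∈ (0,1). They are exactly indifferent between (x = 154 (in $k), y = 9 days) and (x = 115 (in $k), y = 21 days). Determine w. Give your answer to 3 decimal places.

Indifference: w·154 + (1−w)·9 = w·115 + (1−w)·21.
Rearranging, 39·w − 12·(1−w) = 0.
Hence w = 12/(39+12) = 12/51 = 0.235.

w = 0.235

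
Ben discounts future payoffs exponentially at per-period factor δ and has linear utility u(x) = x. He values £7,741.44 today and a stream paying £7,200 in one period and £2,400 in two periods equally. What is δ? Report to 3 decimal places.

δ ≈ 0.840

Equating present values: 7741.44 = 7200δ + 2400δ².
That is, 2400δ² + 7200δ − 7741.44 = 0, a quadratic in δ.
δ = (−7200 + √(7200² + 4·2400·7741.44)) / (2·2400) = (−7200 + √126157824.00) / 4800 ≈ 0.840.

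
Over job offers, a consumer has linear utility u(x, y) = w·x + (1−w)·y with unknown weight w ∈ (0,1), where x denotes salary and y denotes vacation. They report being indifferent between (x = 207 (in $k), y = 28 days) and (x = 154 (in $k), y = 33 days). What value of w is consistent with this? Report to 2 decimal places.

Equating utilities: w·207 + (1−w)·28 = w·154 + (1−w)·33.
w·(207−154) = (1−w)·(33−28), i.e. w·53 = (1−w)·5.
Hence w = 5/(53+5) = 5/58 = 0.09.

w = 0.09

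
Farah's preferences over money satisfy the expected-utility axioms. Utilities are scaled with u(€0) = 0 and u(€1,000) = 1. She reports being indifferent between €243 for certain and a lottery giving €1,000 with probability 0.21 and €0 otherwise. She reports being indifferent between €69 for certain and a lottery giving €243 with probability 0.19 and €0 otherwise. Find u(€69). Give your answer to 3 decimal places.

0.040

First, u(€243) = 0.21·u(€1,000) + 0.79·u(€0) = 0.21.
Chaining: u(€69) = 0.19·0.21 + 0.81·0.00 = 0.0399.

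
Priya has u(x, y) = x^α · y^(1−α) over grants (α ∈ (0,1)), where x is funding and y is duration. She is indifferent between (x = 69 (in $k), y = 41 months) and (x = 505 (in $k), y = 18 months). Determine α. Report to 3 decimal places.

α ≈ 0.293

Set the two utilities equal: 69^α·41^(1−α) = 505^α·18^(1−α).
(69/505)^α = (18/41)^(1−α); take logs: α·ln(69/505) = (1−α)·ln(18/41), i.e. α·-1.990452 = (1−α)·-0.823200.
Thus α·(-2.813652) = -0.823200, so α = -0.823200/-2.813652 ≈ 0.293.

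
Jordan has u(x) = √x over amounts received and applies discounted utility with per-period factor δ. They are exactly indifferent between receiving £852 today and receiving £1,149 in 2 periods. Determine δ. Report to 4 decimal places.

δ ≈ 0.9280

The payoff in 2 periods is discounted by δ^2, so u(852) = δ^2·u(1149) and δ^2 = u(852)/u(1149).
With u(x) = √x: δ^2 = √852/√1149 = √(852/1149) = 0.86111.
So δ = 0.86111^(1/2) ≈ 0.9280.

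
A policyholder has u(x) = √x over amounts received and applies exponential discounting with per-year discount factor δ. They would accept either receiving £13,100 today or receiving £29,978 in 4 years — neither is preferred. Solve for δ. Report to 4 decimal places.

δ ≈ 0.9017

The payoff in 4 years is discounted by δ^4, so u(13100) = δ^4·u(29978) and δ^4 = u(13100)/u(29978).
Since u(x) = √x, δ^4 = √(13100/29978) = 0.66105.
Taking the 4th root: δ = 0.66105^(1/4) ≈ 0.9017.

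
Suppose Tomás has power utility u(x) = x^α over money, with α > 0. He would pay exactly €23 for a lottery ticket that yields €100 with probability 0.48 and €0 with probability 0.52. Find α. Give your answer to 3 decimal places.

α ≈ 0.499

Since u(0) = 0, the lottery's EU is 0.48·100^α.
Equating: 23^α = 0.48·100^α, i.e. 0.2300^α = 0.48.
Take logs: α = ln 0.48 / ln(23/100) ≈ 0.49941.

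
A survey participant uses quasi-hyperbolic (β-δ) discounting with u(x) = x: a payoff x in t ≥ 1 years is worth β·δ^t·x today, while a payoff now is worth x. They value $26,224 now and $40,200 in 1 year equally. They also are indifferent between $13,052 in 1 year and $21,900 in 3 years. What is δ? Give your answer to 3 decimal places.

The second indifference involves only future payoffs, so β cancels: β·δ^1·13052 = β·δ^3·21900, giving δ^2 = 13052/21900 = 0.59598, so δ = 0.77200.

δ ≈ 0.772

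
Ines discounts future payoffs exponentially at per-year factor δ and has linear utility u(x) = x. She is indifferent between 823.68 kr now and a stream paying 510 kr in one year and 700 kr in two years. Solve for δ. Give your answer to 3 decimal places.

δ ≈ 0.780

Present value of the stream is 510·δ + 700·δ². Indifference gives 510δ + 700δ² = 823.68.
So 700δ² + 510δ − 823.68 = 0.
The positive root is δ = [−510 + √(510² + 4·700·823.68)] / (2·700) = (−510 + 1602.000)/1400 ≈ 0.780.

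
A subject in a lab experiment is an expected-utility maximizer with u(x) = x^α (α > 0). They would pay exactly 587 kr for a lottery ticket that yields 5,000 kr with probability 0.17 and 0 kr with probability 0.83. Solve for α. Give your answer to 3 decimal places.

The lottery's expected utility is 0.17·u(5000) + 0.83·u(0) = 0.17·5000^α (since u(0) = 0 for α > 0).
Equating: 587^α = 0.17·5000^α, i.e. 0.1174^α = 0.17.
Take logs: α = ln 0.17 / ln(587/5000) ≈ 0.82718.

α ≈ 0.827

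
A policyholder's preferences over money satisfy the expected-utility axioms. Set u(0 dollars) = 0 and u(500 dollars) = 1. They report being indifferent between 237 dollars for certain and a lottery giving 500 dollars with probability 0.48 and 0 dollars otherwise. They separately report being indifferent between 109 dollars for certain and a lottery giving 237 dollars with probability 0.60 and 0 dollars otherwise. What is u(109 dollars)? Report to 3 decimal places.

0.288

The first gamble pins u(237 dollars): it must equal 0.48·1 + 0.52·0 = 0.48.
Chaining: u(109 dollars) = 0.60·0.48 + 0.40·0.00 = 0.2880.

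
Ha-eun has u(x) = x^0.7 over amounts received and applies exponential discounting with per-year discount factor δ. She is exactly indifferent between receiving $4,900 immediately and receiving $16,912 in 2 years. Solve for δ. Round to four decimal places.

δ ≈ 0.6482

The payoff in 2 years is discounted by δ^2, so u(4900) = δ^2·u(16912) and δ^2 = u(4900)/u(16912).
With u(x) = x^0.7: δ^2 = 4900^0.7/16912^0.7 = (4900/16912)^0.7 = 0.42015.
Hence δ = (0.42015)^(1/2) = 0.648187.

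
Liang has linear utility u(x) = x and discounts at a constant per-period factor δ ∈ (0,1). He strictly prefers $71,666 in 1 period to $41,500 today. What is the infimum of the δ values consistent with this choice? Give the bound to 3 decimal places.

Comparing present values: 41500 < δ·71666.
So δ > 41500/71666 = 0.57908.

δ > 0.579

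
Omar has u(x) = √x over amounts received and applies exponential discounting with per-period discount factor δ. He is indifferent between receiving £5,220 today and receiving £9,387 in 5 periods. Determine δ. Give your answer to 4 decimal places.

Indifference means u(5220) = δ^5 · u(9387), so δ^5 = u(5220)/u(9387).
Since u(x) = √x, δ^5 = √(5220/9387) = 0.74571.
So δ = 0.74571^(1/5) ≈ 0.9430.

δ ≈ 0.9430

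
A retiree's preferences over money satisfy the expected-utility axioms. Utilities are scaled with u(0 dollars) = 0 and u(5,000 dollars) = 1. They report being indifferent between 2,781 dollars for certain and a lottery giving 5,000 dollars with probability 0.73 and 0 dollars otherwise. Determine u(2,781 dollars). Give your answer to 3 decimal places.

0.730

u(2,781 dollars) equals the lottery's expected utility: 0.73·1 + 0.27·0 = 0.73.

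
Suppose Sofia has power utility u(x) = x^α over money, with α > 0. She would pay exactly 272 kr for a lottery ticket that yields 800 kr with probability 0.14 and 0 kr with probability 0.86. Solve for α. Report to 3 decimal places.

EU(lottery) = 0.14·800^α + 0.86·0 = 0.14·800^α.
Indifference: 272^α = 0.14·800^α, so (272/800)^α = 0.14.
Take logs: α = ln 0.14 / ln(272/800) ≈ 1.82248.

α ≈ 1.822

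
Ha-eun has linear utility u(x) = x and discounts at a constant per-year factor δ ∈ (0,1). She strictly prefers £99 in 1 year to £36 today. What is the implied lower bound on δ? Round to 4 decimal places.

δ > 0.3636

Comparing present values: 36 < δ·99.
Dividing through by 99 gives δ > 0.36364.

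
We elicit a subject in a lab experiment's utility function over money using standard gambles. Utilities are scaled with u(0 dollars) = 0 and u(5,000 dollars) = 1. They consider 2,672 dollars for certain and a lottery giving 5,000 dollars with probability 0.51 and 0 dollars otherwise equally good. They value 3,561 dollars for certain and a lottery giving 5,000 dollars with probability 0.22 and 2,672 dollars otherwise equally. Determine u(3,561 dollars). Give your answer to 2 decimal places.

0.62

First, u(2,672 dollars) = 0.51·u(5,000 dollars) + 0.49·u(0 dollars) = 0.51.
Then u(3,561 dollars) = 0.22·u(5,000 dollars) + 0.78·u(2,672 dollars) = 0.22·1.00 + 0.78·0.51 = 0.6178.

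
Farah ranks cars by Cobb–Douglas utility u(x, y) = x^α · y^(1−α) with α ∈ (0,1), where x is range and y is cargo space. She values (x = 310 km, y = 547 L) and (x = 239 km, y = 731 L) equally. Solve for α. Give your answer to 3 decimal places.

Indifference: 310^α · 547^(1−α) = 239^α · 731^(1−α).
Rearrange to (310/239)^α = (731/547)^(1−α) and take logs: α·0.260109 = (1−α)·0.289965.
Thus α·(0.550074) = 0.289965, so α = 0.289965/0.550074 ≈ 0.527.

α ≈ 0.527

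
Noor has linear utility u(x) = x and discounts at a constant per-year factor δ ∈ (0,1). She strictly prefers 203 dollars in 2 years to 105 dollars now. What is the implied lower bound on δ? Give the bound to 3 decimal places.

Under u(x) = x this choice says 105 < δ^2·203.
So δ^2 > 105/203 = 0.51724; taking the square root of both positive sides preserves the inequality.
δ > (105/203)^(1/2) ≈ 0.719.

δ > 0.719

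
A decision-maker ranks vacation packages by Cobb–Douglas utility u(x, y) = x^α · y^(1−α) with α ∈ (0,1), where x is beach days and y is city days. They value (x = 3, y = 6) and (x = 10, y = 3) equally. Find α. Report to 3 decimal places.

The Cobb–Douglas utilities coincide, so 3^α·6^(1−α) = 10^α·3^(1−α).
Rearrange to (3/10)^α = (3/6)^(1−α) and take logs: α·-1.203973 = (1−α)·-0.693147.
Thus α·(-1.897120) = -0.693147, so α = -0.693147/-1.897120 ≈ 0.365.

α ≈ 0.365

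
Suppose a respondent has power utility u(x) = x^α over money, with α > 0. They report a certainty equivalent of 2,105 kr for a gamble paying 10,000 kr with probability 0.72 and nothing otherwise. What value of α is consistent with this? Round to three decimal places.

α ≈ 0.211

EU(lottery) = 0.72·10000^α + 0.28·0 = 0.72·10000^α.
Setting u(2105) equal to that: 2105^α = 0.72·10000^α ⇒ (2105/10000)^α = 0.72.
α = ln(0.72) / ln(2105/10000) = -0.328504/-1.558270 ≈ 0.211.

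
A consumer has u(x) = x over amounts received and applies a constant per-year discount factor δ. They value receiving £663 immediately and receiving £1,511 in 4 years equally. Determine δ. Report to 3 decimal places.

Equating discounted utilities: u(663) = δ^4·u(1511) ⇒ δ^4 = u(663)/u(1511).
With u(x) = x: δ^4 = 663/1511 = 0.43878.
So δ = 0.43878^(1/4) ≈ 0.814.

δ ≈ 0.814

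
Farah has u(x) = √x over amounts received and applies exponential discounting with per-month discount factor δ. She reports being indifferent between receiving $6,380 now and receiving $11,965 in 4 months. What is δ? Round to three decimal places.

Indifference means u(6380) = δ^4 · u(11965), so δ^4 = u(6380)/u(11965).
Since u(x) = √x, δ^4 = √(6380/11965) = 0.73022.
Taking the 4th root: δ = 0.73022^(1/4) ≈ 0.924.

δ ≈ 0.924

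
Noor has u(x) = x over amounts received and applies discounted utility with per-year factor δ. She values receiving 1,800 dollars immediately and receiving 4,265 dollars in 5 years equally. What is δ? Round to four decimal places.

The payoff in 5 years is discounted by δ^5, so u(1800) = δ^5·u(4265) and δ^5 = u(1800)/u(4265).
With u(x) = x: δ^5 = 1800/4265 = 0.42204.
Taking the 5th root: δ = 0.42204^(1/5) ≈ 0.8415.

δ ≈ 0.8415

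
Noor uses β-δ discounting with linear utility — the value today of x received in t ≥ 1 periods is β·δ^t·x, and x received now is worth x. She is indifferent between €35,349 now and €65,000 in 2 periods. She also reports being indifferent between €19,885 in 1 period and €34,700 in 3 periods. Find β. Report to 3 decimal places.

β ≈ 0.949

Both payoffs in the second observation are in the future, so β drops out: δ^1·19885 = δ^3·34700 ⇒ δ^2 = 19885/34700 = 0.57305, so δ = 0.75700.
The first indifference: 35349 = β·δ^2·65000, so β = 35349/(δ^2·65000) = 35349/(0.57305·65000) ≈ 0.949.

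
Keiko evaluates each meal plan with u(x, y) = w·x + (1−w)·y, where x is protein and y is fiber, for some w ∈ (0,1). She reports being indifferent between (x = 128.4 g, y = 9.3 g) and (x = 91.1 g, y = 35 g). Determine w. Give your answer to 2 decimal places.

w = 0.41

u(128.4,9.3) = u(91.1,35) means w·128.4 + (1−w)·9.3 = w·91.1 + (1−w)·35.
Collecting terms: w·37.3 = (1−w)·25.7.
So w/(1−w) = 25.7/37.3 = 0.6890, giving w = 25.7/(37.3+25.7) = 0.41.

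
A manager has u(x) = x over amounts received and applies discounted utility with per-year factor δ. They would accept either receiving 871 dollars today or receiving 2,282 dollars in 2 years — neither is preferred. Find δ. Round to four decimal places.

δ ≈ 0.6178

Equating discounted utilities: u(871) = δ^2·u(2282) ⇒ δ^2 = u(871)/u(2282).
With u(x) = x: δ^2 = 871/2282 = 0.38168.
So δ = 0.38168^(1/2) ≈ 0.6178.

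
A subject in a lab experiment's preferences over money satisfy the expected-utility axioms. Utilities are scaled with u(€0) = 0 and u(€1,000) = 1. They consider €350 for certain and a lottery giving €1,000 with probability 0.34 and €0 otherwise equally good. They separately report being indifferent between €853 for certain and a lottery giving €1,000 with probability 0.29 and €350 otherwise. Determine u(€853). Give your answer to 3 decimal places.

The first gamble pins u(€350): it must equal 0.34·1 + 0.66·0 = 0.34.
The second indifference gives u(€853) = 0.29·u(€1,000) + 0.71·u(€350) = 0.29·1.00 + 0.71·0.34 = 0.5314.

0.531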